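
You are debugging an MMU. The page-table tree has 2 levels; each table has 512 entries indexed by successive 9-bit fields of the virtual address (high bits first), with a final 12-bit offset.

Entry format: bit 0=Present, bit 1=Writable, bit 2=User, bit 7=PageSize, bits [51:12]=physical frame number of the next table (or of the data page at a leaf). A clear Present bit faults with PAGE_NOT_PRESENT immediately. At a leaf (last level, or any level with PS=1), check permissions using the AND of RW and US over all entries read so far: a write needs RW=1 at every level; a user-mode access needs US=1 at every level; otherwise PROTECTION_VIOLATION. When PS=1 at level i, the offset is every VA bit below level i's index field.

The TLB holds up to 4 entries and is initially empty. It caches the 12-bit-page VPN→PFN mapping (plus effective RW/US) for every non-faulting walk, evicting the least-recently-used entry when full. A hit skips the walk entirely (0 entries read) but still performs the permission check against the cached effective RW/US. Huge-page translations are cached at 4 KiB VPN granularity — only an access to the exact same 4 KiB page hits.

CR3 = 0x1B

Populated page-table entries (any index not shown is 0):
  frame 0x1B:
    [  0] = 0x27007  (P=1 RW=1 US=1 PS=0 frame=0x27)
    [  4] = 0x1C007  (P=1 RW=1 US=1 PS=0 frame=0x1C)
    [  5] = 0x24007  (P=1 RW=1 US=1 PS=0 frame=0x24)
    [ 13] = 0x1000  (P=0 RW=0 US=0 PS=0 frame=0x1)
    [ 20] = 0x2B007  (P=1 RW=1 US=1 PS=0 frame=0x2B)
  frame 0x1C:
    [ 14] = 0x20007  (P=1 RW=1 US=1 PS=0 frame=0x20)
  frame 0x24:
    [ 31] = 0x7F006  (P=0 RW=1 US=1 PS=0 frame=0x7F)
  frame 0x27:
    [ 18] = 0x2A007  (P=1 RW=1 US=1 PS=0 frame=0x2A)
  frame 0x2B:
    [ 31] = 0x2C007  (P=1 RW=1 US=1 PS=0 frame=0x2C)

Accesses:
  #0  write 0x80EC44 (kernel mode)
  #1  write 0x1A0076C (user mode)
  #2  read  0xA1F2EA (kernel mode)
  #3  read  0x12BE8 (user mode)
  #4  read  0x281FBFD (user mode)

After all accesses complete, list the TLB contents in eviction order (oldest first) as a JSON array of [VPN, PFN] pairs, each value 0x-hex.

Per-access translation:
#0 VA=0x80EC44 (w,kernel):
  [0] read 0x1B idx=4: raw=0x1C007 flags P=1 W=1 U=1 S=0
  [1] read 0x1C idx=14: raw=0x20007 flags P=1 W=1 U=1 S=0
  → PA=0x20C44  (2 entries read)
#1 VA=0x1A0076C (w,user):
  [0] read 0x1B idx=13: raw=0x1000 flags P=0 W=0 U=0 S=0
  ✗ PAGE_NOT_PRESENT  [1 reads]
#2 VA=0xA1F2EA (r,kernel):
  [0] read 0x1B idx=5: raw=0x24007 flags P=1 W=1 U=1 S=0
  [1] read 0x24 idx=31: raw=0x7F006 flags P=0 W=1 U=1 S=0
  ✗ PAGE_NOT_PRESENT  [2 reads]
#3 VA=0x12BE8 (r,user):
  [0] read 0x1B idx=0: raw=0x27007 flags P=1 W=1 U=1 S=0
  [1] read 0x27 idx=18: raw=0x2A007 flags P=1 W=1 U=1 S=0
  → PA=0x2ABE8  (2 entries read)
#4 VA=0x281FBFD (r,user):
  [0] read 0x1B idx=20: raw=0x2B007 flags P=1 W=1 U=1 S=0
  [1] read 0x2B idx=31: raw=0x2C007 flags P=1 W=1 U=1 S=0
  → PA=0x2CBFD  (2 entries read)

TLB: [["0x80E", "0x20"], ["0x12", "0x2A"], ["0x281F", "0x2C"]]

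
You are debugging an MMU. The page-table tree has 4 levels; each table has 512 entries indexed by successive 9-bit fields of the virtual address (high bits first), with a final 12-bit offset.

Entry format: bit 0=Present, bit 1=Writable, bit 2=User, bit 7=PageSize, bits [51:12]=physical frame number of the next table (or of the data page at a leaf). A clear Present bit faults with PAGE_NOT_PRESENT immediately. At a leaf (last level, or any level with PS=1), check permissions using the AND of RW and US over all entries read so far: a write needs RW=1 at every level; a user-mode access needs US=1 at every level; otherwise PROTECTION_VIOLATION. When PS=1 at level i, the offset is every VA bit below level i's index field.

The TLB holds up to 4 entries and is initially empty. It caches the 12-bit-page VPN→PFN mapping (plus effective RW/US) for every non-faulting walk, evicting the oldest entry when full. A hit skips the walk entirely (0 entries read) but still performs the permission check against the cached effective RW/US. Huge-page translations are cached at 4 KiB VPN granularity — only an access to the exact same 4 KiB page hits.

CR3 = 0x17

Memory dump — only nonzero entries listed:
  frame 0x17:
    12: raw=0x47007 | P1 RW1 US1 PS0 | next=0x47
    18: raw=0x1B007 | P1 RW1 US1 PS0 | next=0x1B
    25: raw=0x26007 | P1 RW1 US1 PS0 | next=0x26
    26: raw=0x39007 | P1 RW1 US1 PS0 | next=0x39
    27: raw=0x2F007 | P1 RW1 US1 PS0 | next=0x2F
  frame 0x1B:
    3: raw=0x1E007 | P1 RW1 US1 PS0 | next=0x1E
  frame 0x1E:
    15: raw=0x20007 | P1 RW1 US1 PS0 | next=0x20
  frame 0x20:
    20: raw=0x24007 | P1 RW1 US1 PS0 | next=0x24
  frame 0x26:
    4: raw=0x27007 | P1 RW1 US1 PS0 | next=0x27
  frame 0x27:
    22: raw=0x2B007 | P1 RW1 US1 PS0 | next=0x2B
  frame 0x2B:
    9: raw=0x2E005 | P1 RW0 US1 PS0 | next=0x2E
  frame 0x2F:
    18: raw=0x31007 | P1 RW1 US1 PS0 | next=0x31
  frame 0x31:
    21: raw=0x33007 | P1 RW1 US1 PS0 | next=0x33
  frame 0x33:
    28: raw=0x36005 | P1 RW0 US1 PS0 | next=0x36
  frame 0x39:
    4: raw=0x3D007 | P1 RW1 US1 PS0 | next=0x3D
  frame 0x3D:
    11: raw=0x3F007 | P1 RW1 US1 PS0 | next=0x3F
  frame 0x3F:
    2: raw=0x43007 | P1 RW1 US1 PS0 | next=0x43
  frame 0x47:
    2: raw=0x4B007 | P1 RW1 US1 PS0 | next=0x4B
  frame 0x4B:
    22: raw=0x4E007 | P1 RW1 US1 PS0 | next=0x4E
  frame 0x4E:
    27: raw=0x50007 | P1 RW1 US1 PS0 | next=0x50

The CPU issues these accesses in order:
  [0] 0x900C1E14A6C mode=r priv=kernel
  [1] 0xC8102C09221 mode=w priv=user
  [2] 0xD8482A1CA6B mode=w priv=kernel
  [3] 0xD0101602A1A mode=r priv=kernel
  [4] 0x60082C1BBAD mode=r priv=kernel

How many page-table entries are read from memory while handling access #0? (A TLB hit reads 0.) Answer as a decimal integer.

Walk each access:
#0 VA=0x900C1E14A6C (r,kernel):
  [0] read 0x17 idx=18: raw=0x1B007 flags P=1 W=1 U=1 S=0
  [1] read 0x1B idx=3: raw=0x1E007 flags P=1 W=1 U=1 S=0
  [2] read 0x1E idx=15: raw=0x20007 flags P=1 W=1 U=1 S=0
  [3] read 0x20 idx=20: raw=0x24007 flags P=1 W=1 U=1 S=0
  → PA=0x24A6C  (4 entries read)
#1 VA=0xC8102C09221 (w,user):
  [0] read 0x17 idx=25: raw=0x26007 flags P=1 W=1 U=1 S=0
  [1] read 0x26 idx=4: raw=0x27007 flags P=1 W=1 U=1 S=0
  [2] read 0x27 idx=22: raw=0x2B007 flags P=1 W=1 U=1 S=0
  [3] read 0x2B idx=9: raw=0x2E005 flags P=1 W=0 U=1 S=0
  → PROTECTION_VIOLATION  (4 entries read)
#2 VA=0xD8482A1CA6B (w,kernel):
  [0] read 0x17 idx=27: raw=0x2F007 flags P=1 W=1 U=1 S=0
  [1] read 0x2F idx=18: raw=0x31007 flags P=1 W=1 U=1 S=0
  [2] read 0x31 idx=21: raw=0x33007 flags P=1 W=1 U=1 S=0
  [3] read 0x33 idx=28: raw=0x36005 flags P=1 W=0 U=1 S=0
  → PROTECTION_VIOLATION  (4 entries read)
#3 VA=0xD0101602A1A (r,kernel):
  [0] read 0x17 idx=26: raw=0x39007 flags P=1 W=1 U=1 S=0
  [1] read 0x39 idx=4: raw=0x3D007 flags P=1 W=1 U=1 S=0
  [2] read 0x3D idx=11: raw=0x3F007 flags P=1 W=1 U=1 S=0
  [3] read 0x3F idx=2: raw=0x43007 flags P=1 W=1 U=1 S=0
  → PA=0x43A1A  (4 entries read)
#4 VA=0x60082C1BBAD (r,kernel):
  [0] read 0x17 idx=12: raw=0x47007 flags P=1 W=1 U=1 S=0
  [1] read 0x47 idx=2: raw=0x4B007 flags P=1 W=1 U=1 S=0
  [2] read 0x4B idx=22: raw=0x4E007 flags P=1 W=1 U=1 S=0
  [3] read 0x4E idx=27: raw=0x50007 flags P=1 W=1 U=1 S=0
  → PA=0x50BAD  (4 entries read)

Entries read for #0: 4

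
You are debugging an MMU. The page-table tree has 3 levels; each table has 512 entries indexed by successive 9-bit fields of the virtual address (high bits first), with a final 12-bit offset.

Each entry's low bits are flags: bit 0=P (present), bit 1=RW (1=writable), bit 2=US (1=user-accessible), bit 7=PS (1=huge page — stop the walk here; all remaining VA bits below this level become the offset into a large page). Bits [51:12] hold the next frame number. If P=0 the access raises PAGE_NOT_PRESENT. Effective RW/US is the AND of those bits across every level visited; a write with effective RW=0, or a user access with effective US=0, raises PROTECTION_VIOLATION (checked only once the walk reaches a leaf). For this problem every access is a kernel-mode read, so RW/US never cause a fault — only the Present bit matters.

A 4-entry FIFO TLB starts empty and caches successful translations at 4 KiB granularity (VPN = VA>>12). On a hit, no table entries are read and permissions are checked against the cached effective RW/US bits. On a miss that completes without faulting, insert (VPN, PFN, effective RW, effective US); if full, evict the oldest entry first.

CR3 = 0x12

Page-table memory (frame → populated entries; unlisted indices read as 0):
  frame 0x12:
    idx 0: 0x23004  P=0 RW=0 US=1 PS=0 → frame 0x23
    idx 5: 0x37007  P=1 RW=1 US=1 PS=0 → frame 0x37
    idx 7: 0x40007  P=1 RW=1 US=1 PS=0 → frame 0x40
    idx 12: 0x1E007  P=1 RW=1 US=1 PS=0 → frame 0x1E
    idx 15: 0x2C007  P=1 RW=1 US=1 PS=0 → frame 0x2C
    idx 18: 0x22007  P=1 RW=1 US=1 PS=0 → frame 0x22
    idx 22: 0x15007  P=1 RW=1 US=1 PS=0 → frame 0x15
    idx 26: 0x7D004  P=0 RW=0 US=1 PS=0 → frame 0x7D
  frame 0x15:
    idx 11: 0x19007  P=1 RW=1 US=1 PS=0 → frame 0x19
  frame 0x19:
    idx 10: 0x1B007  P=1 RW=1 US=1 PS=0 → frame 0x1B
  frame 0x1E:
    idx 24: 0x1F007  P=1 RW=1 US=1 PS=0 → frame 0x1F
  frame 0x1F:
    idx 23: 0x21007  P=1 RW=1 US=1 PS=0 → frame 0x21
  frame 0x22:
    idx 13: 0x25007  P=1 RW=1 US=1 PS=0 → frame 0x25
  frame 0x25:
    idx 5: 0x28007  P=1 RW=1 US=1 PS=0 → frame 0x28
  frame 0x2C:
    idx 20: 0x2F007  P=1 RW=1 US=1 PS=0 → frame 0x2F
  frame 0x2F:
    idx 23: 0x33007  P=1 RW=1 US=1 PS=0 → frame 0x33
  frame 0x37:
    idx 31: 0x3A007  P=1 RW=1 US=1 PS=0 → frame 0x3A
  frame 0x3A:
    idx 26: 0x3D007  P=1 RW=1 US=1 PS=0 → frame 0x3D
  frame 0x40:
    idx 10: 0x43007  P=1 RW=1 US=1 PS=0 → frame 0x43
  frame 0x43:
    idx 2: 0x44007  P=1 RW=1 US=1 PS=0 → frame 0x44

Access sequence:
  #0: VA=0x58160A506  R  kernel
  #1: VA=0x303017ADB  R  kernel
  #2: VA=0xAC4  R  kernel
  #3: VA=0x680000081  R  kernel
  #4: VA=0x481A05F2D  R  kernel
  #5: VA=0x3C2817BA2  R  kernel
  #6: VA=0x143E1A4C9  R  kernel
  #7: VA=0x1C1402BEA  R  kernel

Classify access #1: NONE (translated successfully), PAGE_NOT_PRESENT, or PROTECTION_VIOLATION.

Per-access translation:
#0 VA=0x58160A506 (r,kernel):
  [0] read 0x12 idx=22: raw=0x15007 flags P=1 W=1 U=1 S=0
  [1] read 0x15 idx=11: raw=0x19007 flags P=1 W=1 U=1 S=0
  [2] read 0x19 idx=10: raw=0x1B007 flags P=1 W=1 U=1 S=0
  → PA=0x1B506  (3 entries read)
#1 VA=0x303017ADB (r,kernel):
  [0] read 0x12 idx=12: raw=0x1E007 flags P=1 W=1 U=1 S=0
  [1] read 0x1E idx=24: raw=0x1F007 flags P=1 W=1 U=1 S=0
  [2] read 0x1F idx=23: raw=0x21007 flags P=1 W=1 U=1 S=0
  → PA=0x21ADB  (3 entries read)
#2 VA=0xAC4 (r,kernel):
  [0] read 0x12 idx=0: raw=0x23004 flags P=0 W=0 U=1 S=0
  ⇒ fault: PAGE_NOT_PRESENT  — 1 lookups
#3 VA=0x680000081 (r,kernel):
  [0] read 0x12 idx=26: raw=0x7D004 flags P=0 W=0 U=1 S=0
  ⇒ fault: PAGE_NOT_PRESENT  — 1 lookups
#4 VA=0x481A05F2D (r,kernel):
  [0] read 0x12 idx=18: raw=0x22007 flags P=1 W=1 U=1 S=0
  [1] read 0x22 idx=13: raw=0x25007 flags P=1 W=1 U=1 S=0
  [2] read 0x25 idx=5: raw=0x28007 flags P=1 W=1 U=1 S=0
  → PA=0x28F2D  (3 entries read)
#5 VA=0x3C2817BA2 (r,kernel):
  [0] read 0x12 idx=15: raw=0x2C007 flags P=1 W=1 U=1 S=0
  [1] read 0x2C idx=20: raw=0x2F007 flags P=1 W=1 U=1 S=0
  [2] read 0x2F idx=23: raw=0x33007 flags P=1 W=1 U=1 S=0
  → PA=0x33BA2  (3 entries read)
#6 VA=0x143E1A4C9 (r,kernel):
  [0] read 0x12 idx=5: raw=0x37007 flags P=1 W=1 U=1 S=0
  [1] read 0x37 idx=31: raw=0x3A007 flags P=1 W=1 U=1 S=0
  [2] read 0x3A idx=26: raw=0x3D007 flags P=1 W=1 U=1 S=0
  → PA=0x3D4C9  (3 entries read)
#7 VA=0x1C1402BEA (r,kernel):
  [0] read 0x12 idx=7: raw=0x40007 flags P=1 W=1 U=1 S=0
  [1] read 0x40 idx=10: raw=0x43007 flags P=1 W=1 U=1 S=0
  [2] read 0x43 idx=2: raw=0x44007 flags P=1 W=1 U=1 S=0
  → PA=0x44BEA  (3 entries read)

Access #1 fault: NONE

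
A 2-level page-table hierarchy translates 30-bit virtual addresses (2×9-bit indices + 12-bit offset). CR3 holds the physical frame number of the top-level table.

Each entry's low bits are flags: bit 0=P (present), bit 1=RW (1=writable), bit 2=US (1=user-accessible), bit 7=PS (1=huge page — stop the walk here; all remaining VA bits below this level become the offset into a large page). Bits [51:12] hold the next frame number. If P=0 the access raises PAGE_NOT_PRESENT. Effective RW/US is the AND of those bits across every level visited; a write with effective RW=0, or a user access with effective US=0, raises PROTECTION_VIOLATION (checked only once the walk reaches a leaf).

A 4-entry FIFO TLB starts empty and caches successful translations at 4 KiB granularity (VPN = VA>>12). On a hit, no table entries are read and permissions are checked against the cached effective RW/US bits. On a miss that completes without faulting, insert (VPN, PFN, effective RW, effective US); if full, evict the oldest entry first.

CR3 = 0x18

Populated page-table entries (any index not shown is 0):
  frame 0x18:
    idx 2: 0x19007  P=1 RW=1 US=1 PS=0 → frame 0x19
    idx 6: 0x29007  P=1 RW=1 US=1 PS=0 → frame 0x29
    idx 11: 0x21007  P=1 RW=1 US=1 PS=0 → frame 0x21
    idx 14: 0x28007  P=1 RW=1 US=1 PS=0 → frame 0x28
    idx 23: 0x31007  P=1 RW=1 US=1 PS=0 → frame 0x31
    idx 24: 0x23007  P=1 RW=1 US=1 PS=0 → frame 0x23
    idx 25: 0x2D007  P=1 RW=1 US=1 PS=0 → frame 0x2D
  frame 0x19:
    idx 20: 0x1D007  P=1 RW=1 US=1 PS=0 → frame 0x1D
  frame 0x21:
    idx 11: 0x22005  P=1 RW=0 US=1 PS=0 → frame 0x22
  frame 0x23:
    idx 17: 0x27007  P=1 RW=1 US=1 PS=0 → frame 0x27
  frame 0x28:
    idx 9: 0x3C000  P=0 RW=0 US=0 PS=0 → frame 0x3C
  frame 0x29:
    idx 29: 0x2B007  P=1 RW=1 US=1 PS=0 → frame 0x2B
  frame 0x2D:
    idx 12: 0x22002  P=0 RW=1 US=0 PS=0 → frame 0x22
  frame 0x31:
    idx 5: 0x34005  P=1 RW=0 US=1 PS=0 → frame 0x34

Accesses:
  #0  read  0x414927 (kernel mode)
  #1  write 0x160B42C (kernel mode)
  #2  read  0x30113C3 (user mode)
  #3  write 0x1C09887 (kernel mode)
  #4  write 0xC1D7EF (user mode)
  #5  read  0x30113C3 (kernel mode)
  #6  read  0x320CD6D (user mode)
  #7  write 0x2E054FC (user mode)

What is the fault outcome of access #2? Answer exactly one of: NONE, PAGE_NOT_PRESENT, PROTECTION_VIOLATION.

Walk each access:
#0 VA=0x414927 (r,kernel):
  L0: frame=0x18 idx=2 entry=0x19007 [P=1 RW=1 US=1 PS=0]
  L1: frame=0x19 idx=20 entry=0x1D007 [P=1 RW=1 US=1 PS=0]
  ✓ 0x1D927  — 2 lookups
#1 VA=0x160B42C (w,kernel):
  L0: frame=0x18 idx=11 entry=0x21007 [P=1 RW=1 US=1 PS=0]
  L1: frame=0x21 idx=11 entry=0x22005 [P=1 RW=0 US=1 PS=0]
  → PROTECTION_VIOLATION  (2 entries read)
#2 VA=0x30113C3 (r,user):
  L0: frame=0x18 idx=24 entry=0x23007 [P=1 RW=1 US=1 PS=0]
  L1: frame=0x23 idx=17 entry=0x27007 [P=1 RW=1 US=1 PS=0]
  ✓ 0x273C3  — 2 lookups
#3 VA=0x1C09887 (w,kernel):
  L0: frame=0x18 idx=14 entry=0x28007 [P=1 RW=1 US=1 PS=0]
  L1: frame=0x28 idx=9 entry=0x3C000 [P=0 RW=0 US=0 PS=0]
  → PAGE_NOT_PRESENT  (2 entries read)
#4 VA=0xC1D7EF (w,user):
  L0: frame=0x18 idx=6 entry=0x29007 [P=1 RW=1 US=1 PS=0]
  L1: frame=0x29 idx=29 entry=0x2B007 [P=1 RW=1 US=1 PS=0]
  ✓ 0x2B7EF  — 2 lookups
#5 VA=0x30113C3 (r,kernel):
  TLB hit vpn=0x3011 → PA=0x273C3
#6 VA=0x320CD6D (r,user):
  L0: frame=0x18 idx=25 entry=0x2D007 [P=1 RW=1 US=1 PS=0]
  L1: frame=0x2D idx=12 entry=0x22002 [P=0 RW=1 US=0 PS=0]
  → PAGE_NOT_PRESENT  (2 entries read)
#7 VA=0x2E054FC (w,user):
  L0: frame=0x18 idx=23 entry=0x31007 [P=1 RW=1 US=1 PS=0]
  L1: frame=0x31 idx=5 entry=0x34005 [P=1 RW=0 US=1 PS=0]
  → PROTECTION_VIOLATION  (2 entries read)

Access #2 fault: NONE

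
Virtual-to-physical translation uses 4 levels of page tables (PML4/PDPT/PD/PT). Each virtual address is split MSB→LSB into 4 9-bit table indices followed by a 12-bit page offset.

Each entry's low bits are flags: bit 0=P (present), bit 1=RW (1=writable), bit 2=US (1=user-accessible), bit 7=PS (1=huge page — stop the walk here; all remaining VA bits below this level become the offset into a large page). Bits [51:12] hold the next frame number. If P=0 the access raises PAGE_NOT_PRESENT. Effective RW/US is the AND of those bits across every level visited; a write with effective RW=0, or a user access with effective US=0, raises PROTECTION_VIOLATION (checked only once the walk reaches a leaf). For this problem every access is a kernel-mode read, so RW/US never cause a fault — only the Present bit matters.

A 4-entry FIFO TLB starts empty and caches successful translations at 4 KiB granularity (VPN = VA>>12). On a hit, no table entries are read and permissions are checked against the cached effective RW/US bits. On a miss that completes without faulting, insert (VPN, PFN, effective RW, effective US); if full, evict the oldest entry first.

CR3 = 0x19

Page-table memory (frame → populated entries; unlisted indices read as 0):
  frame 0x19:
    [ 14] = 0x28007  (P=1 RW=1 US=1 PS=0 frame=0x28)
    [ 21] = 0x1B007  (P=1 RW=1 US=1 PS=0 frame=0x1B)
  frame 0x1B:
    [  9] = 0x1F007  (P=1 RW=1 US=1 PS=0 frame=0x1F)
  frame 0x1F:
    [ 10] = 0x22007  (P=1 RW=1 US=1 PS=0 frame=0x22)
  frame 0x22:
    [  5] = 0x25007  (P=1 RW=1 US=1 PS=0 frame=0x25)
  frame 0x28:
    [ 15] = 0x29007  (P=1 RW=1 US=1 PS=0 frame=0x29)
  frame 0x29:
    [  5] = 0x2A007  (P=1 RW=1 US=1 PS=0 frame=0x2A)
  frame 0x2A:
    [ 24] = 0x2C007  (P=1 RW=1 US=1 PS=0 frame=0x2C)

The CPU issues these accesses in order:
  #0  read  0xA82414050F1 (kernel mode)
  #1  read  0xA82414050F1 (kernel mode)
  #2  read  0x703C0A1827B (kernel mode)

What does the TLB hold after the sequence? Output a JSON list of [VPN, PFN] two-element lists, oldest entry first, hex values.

Walk each access:
#0 VA=0xA82414050F1 (r,kernel):
  L0: frame=0x19 idx=21 entry=0x1B007 [P=1 RW=1 US=1 PS=0]
  L1: frame=0x1B idx=9 entry=0x1F007 [P=1 RW=1 US=1 PS=0]
  L2: frame=0x1F idx=10 entry=0x22007 [P=1 RW=1 US=1 PS=0]
  L3: frame=0x22 idx=5 entry=0x25007 [P=1 RW=1 US=1 PS=0]
  → PA=0x250F1  (4 entries read)
#1 VA=0xA82414050F1 (r,kernel):
  TLB hit vpn=0xA8241405 → PA=0x250F1
#2 VA=0x703C0A1827B (r,kernel):
  L0: frame=0x19 idx=14 entry=0x28007 [P=1 RW=1 US=1 PS=0]
  L1: frame=0x28 idx=15 entry=0x29007 [P=1 RW=1 US=1 PS=0]
  L2: frame=0x29 idx=5 entry=0x2A007 [P=1 RW=1 US=1 PS=0]
  L3: frame=0x2A idx=24 entry=0x2C007 [P=1 RW=1 US=1 PS=0]
  → PA=0x2C27B  (4 entries read)

TLB: [["0xA8241405", "0x25"], ["0x703C0A18", "0x2C"]]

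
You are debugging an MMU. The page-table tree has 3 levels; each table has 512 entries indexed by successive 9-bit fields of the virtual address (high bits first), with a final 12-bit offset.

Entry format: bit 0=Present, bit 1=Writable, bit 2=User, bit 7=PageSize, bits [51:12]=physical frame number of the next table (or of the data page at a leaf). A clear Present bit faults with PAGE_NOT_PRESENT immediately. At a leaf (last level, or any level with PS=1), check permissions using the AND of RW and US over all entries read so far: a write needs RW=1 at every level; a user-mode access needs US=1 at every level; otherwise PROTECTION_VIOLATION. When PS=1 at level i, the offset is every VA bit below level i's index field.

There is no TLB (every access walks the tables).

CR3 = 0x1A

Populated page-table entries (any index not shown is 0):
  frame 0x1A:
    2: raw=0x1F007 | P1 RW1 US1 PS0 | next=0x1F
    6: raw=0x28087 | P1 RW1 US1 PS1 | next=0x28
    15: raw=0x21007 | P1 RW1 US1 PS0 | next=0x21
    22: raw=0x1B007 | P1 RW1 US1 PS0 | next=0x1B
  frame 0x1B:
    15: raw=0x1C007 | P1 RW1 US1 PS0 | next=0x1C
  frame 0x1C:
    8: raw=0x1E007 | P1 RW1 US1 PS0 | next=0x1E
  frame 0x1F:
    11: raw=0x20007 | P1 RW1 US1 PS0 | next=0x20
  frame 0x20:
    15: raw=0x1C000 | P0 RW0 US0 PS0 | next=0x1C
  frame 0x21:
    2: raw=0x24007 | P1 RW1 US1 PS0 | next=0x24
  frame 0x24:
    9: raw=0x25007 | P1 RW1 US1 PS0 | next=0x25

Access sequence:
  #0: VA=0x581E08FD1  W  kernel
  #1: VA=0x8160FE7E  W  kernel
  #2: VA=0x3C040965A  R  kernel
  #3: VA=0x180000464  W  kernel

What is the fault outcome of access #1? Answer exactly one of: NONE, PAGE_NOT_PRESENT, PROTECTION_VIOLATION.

Per-access translation:
#0 VA=0x581E08FD1 (w,kernel):
  L0: frame=0x1A idx=22 entry=0x1B007 [P=1 RW=1 US=1 PS=0]
  L1: frame=0x1B idx=15 entry=0x1C007 [P=1 RW=1 US=1 PS=0]
  L2: frame=0x1C idx=8 entry=0x1E007 [P=1 RW=1 US=1 PS=0]
  ✓ 0x1EFD1  — 3 lookups
#1 VA=0x8160FE7E (w,kernel):
  L0: frame=0x1A idx=2 entry=0x1F007 [P=1 RW=1 US=1 PS=0]
  L1: frame=0x1F idx=11 entry=0x20007 [P=1 RW=1 US=1 PS=0]
  L2: frame=0x20 idx=15 entry=0x1C000 [P=0 RW=0 US=0 PS=0]
  ✗ PAGE_NOT_PRESENT  [3 reads]
#2 VA=0x3C040965A (r,kernel):
  L0: frame=0x1A idx=15 entry=0x21007 [P=1 RW=1 US=1 PS=0]
  L1: frame=0x21 idx=2 entry=0x24007 [P=1 RW=1 US=1 PS=0]
  L2: frame=0x24 idx=9 entry=0x25007 [P=1 RW=1 US=1 PS=0]
  ✓ 0x2565A  — 3 lookups
#3 VA=0x180000464 (w,kernel):
  L0: frame=0x1A idx=6 entry=0x28087 [P=1 RW=1 US=1 PS=1]
  ✓ 0x28464 (huge @L0)  — 1 lookups

Access #1 fault: PAGE_NOT_PRESENT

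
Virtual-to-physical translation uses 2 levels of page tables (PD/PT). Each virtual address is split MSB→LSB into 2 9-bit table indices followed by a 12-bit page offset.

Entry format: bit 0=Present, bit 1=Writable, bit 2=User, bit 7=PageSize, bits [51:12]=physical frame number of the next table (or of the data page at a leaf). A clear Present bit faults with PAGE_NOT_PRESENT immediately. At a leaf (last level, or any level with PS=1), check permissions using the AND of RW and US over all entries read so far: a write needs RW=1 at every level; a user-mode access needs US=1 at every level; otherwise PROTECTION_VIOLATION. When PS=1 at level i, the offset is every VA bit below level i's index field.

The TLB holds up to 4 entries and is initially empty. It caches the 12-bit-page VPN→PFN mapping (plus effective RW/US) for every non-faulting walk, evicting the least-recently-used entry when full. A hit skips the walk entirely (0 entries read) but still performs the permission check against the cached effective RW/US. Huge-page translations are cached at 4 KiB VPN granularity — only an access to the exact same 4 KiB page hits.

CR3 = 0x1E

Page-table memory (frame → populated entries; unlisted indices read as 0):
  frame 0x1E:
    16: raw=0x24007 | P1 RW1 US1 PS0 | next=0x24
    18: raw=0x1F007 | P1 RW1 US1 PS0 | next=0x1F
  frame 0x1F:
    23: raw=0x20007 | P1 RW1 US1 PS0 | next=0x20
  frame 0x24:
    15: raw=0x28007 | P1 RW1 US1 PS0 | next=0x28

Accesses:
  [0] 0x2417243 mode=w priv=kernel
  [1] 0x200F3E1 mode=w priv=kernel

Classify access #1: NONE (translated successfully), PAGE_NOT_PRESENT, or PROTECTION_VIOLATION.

Per-access translation:
#0 VA=0x2417243 (w,kernel):
  [0] read 0x1E idx=18: raw=0x1F007 flags P=1 W=1 U=1 S=0
  [1] read 0x1F idx=23: raw=0x20007 flags P=1 W=1 U=1 S=0
  ✓ 0x20243  — 2 lookups
#1 VA=0x200F3E1 (w,kernel):
  [0] read 0x1E idx=16: raw=0x24007 flags P=1 W=1 U=1 S=0
  [1] read 0x24 idx=15: raw=0x28007 flags P=1 W=1 U=1 S=0
  ✓ 0x283E1  — 2 lookups

Access #1 fault: NONE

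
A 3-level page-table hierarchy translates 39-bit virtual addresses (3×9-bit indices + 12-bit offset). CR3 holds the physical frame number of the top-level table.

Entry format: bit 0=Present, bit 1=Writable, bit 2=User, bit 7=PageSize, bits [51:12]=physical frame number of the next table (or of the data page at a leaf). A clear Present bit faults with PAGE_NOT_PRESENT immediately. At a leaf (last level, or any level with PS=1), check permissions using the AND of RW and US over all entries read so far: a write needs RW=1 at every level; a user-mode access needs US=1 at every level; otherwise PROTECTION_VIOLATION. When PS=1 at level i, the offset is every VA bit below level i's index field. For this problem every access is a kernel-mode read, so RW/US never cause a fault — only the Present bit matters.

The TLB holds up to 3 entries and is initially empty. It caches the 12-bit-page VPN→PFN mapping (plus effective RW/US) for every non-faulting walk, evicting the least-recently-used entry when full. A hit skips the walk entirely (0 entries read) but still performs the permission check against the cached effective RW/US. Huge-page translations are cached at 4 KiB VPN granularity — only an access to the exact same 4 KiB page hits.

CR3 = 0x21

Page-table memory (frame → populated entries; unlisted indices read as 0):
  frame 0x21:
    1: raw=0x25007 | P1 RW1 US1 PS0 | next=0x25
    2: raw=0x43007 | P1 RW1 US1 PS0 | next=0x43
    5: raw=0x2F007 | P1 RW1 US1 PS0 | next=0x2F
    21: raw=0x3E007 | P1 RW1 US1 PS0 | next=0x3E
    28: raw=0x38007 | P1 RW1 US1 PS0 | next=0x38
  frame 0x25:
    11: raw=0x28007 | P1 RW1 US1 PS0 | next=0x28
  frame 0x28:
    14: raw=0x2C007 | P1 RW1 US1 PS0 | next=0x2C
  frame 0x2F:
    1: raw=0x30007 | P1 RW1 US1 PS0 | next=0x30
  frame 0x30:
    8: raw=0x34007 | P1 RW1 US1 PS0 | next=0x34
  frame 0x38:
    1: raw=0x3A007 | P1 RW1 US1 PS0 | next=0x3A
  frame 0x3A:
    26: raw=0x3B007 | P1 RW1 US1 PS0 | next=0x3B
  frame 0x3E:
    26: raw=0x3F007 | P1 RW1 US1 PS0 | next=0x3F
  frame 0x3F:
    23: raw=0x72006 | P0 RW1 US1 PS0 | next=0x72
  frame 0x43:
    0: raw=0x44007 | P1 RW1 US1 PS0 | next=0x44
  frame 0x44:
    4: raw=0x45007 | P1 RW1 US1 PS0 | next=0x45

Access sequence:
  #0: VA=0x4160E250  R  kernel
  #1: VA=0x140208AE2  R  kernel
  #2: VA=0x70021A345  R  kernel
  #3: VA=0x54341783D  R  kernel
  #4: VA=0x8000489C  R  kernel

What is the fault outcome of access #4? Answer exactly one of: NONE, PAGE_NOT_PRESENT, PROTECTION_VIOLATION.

Per-access translation:
#0 VA=0x4160E250 (r,kernel):
  lvl0: tbl 0x21, slot 1 ⇒ 0x25007 (P1/RW1/US1/PS0)
  lvl1: tbl 0x25, slot 11 ⇒ 0x28007 (P1/RW1/US1/PS0)
  lvl2: tbl 0x28, slot 14 ⇒ 0x2C007 (P1/RW1/US1/PS0)
  ⇒ phys 0x2C250  [3 reads]
#1 VA=0x140208AE2 (r,kernel):
  lvl0: tbl 0x21, slot 5 ⇒ 0x2F007 (P1/RW1/US1/PS0)
  lvl1: tbl 0x2F, slot 1 ⇒ 0x30007 (P1/RW1/US1/PS0)
  lvl2: tbl 0x30, slot 8 ⇒ 0x34007 (P1/RW1/US1/PS0)
  ⇒ phys 0x34AE2  [3 reads]
#2 VA=0x70021A345 (r,kernel):
  lvl0: tbl 0x21, slot 28 ⇒ 0x38007 (P1/RW1/US1/PS0)
  lvl1: tbl 0x38, slot 1 ⇒ 0x3A007 (P1/RW1/US1/PS0)
  lvl2: tbl 0x3A, slot 26 ⇒ 0x3B007 (P1/RW1/US1/PS0)
  ⇒ phys 0x3B345  [3 reads]
#3 VA=0x54341783D (r,kernel):
  lvl0: tbl 0x21, slot 21 ⇒ 0x3E007 (P1/RW1/US1/PS0)
  lvl1: tbl 0x3E, slot 26 ⇒ 0x3F007 (P1/RW1/US1/PS0)
  lvl2: tbl 0x3F, slot 23 ⇒ 0x72006 (P0/RW1/US1/PS0)
  ✗ PAGE_NOT_PRESENT  [3 reads]
#4 VA=0x8000489C (r,kernel):
  lvl0: tbl 0x21, slot 2 ⇒ 0x43007 (P1/RW1/US1/PS0)
  lvl1: tbl 0x43, slot 0 ⇒ 0x44007 (P1/RW1/US1/PS0)
  lvl2: tbl 0x44, slot 4 ⇒ 0x45007 (P1/RW1/US1/PS0)
  ⇒ phys 0x4589C  [3 reads]

Access #4 fault: NONE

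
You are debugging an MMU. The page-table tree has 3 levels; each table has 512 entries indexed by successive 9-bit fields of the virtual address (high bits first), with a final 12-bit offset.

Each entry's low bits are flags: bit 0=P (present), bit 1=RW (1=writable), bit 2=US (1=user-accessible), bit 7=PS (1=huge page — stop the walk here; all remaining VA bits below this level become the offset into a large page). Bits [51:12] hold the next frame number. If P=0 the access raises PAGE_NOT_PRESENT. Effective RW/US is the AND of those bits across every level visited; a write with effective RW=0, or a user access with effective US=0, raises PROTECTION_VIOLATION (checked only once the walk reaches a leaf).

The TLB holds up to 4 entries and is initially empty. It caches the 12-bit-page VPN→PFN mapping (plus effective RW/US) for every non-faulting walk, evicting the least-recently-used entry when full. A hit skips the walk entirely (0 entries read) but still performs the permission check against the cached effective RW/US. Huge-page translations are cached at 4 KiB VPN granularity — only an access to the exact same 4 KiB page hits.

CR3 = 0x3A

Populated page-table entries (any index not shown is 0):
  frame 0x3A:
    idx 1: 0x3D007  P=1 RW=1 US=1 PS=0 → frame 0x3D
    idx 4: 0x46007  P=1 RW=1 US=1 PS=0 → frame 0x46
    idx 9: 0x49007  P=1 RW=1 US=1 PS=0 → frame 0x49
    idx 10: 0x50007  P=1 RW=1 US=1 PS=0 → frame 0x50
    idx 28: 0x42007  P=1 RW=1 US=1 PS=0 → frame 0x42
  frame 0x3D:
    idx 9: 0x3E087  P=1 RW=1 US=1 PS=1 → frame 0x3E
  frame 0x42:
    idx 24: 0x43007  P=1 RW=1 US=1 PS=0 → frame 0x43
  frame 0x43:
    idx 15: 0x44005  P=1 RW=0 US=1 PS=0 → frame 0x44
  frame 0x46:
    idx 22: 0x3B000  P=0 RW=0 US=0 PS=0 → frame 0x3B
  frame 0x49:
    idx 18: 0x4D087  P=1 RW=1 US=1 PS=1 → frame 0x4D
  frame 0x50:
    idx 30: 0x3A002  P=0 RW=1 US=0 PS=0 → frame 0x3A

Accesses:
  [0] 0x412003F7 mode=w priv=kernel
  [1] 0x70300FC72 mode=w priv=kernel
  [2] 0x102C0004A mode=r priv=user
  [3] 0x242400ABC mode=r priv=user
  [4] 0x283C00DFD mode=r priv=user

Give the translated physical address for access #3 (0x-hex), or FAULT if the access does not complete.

Walk each access:
#0 VA=0x412003F7 (w,kernel):
  [0] read 0x3A idx=1: raw=0x3D007 flags P=1 W=1 U=1 S=0
  [1] read 0x3D idx=9: raw=0x3E087 flags P=1 W=1 U=1 S=1
  ⇒ phys 0x3E3F7 (huge @L1)  [2 reads]
#1 VA=0x70300FC72 (w,kernel):
  [0] read 0x3A idx=28: raw=0x42007 flags P=1 W=1 U=1 S=0
  [1] read 0x42 idx=24: raw=0x43007 flags P=1 W=1 U=1 S=0
  [2] read 0x43 idx=15: raw=0x44005 flags P=1 W=0 U=1 S=0
  ⇒ fault: PROTECTION_VIOLATION  — 3 lookups
#2 VA=0x102C0004A (r,user):
  [0] read 0x3A idx=4: raw=0x46007 flags P=1 W=1 U=1 S=0
  [1] read 0x46 idx=22: raw=0x3B000 flags P=0 W=0 U=0 S=0
  ⇒ fault: PAGE_NOT_PRESENT  — 2 lookups
#3 VA=0x242400ABC (r,user):
  [0] read 0x3A idx=9: raw=0x49007 flags P=1 W=1 U=1 S=0
  [1] read 0x49 idx=18: raw=0x4D087 flags P=1 W=1 U=1 S=1
  ⇒ phys 0x4DABC (huge @L1)  [2 reads]
#4 VA=0x283C00DFD (r,user):
  [0] read 0x3A idx=10: raw=0x50007 flags P=1 W=1 U=1 S=0
  [1] read 0x50 idx=30: raw=0x3A002 flags P=0 W=1 U=0 S=0
  ⇒ fault: PAGE_NOT_PRESENT  — 2 lookups

Access #3 PA: 0x4DABC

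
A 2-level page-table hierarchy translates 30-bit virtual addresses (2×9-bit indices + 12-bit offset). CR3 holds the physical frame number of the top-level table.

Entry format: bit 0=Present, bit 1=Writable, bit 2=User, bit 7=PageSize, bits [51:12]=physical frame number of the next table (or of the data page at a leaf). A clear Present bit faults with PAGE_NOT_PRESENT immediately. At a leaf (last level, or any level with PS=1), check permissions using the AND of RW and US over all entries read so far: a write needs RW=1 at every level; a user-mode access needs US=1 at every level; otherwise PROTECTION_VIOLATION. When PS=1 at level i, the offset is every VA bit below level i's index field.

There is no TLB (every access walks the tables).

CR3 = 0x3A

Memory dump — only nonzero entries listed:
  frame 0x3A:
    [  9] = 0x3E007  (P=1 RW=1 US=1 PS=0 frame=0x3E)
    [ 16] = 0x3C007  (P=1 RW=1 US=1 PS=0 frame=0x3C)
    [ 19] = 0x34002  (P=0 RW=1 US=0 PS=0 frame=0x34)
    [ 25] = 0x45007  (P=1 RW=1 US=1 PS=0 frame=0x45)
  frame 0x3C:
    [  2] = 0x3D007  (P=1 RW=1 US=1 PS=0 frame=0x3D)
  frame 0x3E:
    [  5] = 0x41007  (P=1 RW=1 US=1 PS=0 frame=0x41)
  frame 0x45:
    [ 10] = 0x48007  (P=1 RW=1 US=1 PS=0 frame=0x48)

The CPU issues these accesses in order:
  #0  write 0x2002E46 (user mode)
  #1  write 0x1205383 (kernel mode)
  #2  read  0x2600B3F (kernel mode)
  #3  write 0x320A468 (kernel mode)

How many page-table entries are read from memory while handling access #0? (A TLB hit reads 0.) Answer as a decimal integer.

Trace:
#0 VA=0x2002E46 (w,user):
  L0 @0x3A[16] → 0x3C007  P=1,RW=1,US=1,PS=0
  L1 @0x3C[2] → 0x3D007  P=1,RW=1,US=1,PS=0
  ✓ 0x3DE46  — 2 lookups
#1 VA=0x1205383 (w,kernel):
  L0 @0x3A[9] → 0x3E007  P=1,RW=1,US=1,PS=0
  L1 @0x3E[5] → 0x41007  P=1,RW=1,US=1,PS=0
  ✓ 0x41383  — 2 lookups
#2 VA=0x2600B3F (r,kernel):
  L0 @0x3A[19] → 0x34002  P=0,RW=1,US=0,PS=0
  ✗ PAGE_NOT_PRESENT  [1 reads]
#3 VA=0x320A468 (w,kernel):
  L0 @0x3A[25] → 0x45007  P=1,RW=1,US=1,PS=0
  L1 @0x45[10] → 0x48007  P=1,RW=1,US=1,PS=0
  ✓ 0x48468  — 2 lookups

Entries read for #0: 2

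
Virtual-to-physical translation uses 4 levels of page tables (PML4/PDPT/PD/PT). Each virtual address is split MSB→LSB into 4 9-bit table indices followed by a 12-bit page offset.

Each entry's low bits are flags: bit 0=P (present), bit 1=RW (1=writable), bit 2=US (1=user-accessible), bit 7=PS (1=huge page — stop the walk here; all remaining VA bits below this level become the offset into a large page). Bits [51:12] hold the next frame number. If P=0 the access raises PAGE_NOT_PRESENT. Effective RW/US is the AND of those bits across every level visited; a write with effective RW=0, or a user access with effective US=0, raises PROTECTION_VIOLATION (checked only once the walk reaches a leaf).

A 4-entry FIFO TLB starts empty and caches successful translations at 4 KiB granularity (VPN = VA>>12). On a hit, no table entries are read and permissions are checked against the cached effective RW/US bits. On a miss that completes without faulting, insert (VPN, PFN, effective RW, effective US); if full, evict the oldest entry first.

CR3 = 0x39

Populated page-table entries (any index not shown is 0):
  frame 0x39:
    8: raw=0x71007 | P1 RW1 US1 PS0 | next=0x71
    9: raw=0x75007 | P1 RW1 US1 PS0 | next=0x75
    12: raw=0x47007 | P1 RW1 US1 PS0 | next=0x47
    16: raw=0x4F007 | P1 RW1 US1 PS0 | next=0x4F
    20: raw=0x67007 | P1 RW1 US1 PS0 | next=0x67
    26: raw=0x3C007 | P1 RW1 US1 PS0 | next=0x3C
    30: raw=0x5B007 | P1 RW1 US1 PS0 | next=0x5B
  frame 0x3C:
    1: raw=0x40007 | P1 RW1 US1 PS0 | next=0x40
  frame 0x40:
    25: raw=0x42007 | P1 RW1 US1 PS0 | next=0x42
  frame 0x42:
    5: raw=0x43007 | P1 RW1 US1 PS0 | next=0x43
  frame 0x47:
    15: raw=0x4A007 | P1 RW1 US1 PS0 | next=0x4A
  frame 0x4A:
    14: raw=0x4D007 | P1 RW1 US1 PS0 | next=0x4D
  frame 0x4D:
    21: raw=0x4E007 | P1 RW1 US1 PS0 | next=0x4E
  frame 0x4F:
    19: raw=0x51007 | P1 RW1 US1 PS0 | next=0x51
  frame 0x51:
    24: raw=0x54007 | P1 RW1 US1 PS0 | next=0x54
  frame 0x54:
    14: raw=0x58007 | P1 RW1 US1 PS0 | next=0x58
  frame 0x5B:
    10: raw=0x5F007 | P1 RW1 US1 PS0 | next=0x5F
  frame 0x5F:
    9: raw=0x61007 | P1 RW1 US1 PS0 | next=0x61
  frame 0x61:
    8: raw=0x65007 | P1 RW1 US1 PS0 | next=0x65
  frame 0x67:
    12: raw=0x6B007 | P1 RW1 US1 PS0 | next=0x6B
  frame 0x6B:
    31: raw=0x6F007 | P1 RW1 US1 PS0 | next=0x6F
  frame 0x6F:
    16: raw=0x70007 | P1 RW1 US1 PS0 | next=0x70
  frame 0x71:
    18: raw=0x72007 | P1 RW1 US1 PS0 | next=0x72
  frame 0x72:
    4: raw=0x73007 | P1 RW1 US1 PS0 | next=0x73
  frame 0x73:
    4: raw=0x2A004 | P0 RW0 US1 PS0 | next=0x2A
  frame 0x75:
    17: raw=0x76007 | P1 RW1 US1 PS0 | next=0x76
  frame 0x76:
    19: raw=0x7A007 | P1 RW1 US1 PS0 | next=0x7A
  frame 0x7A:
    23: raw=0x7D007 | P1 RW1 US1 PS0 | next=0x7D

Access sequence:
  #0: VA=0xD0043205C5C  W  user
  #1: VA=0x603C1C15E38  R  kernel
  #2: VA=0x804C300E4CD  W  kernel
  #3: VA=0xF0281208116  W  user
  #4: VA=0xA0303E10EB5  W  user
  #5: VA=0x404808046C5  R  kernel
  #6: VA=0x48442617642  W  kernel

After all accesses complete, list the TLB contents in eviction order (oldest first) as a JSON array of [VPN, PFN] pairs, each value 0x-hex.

Per-access translation:
#0 VA=0xD0043205C5C (w,user):
  lvl0: tbl 0x39, slot 26 ⇒ 0x3C007 (P1/RW1/US1/PS0)
  lvl1: tbl 0x3C, slot 1 ⇒ 0x40007 (P1/RW1/US1/PS0)
  lvl2: tbl 0x40, slot 25 ⇒ 0x42007 (P1/RW1/US1/PS0)
  lvl3: tbl 0x42, slot 5 ⇒ 0x43007 (P1/RW1/US1/PS0)
  ✓ 0x43C5C  — 4 lookups
#1 VA=0x603C1C15E38 (r,kernel):
  lvl0: tbl 0x39, slot 12 ⇒ 0x47007 (P1/RW1/US1/PS0)
  lvl1: tbl 0x47, slot 15 ⇒ 0x4A007 (P1/RW1/US1/PS0)
  lvl2: tbl 0x4A, slot 14 ⇒ 0x4D007 (P1/RW1/US1/PS0)
  lvl3: tbl 0x4D, slot 21 ⇒ 0x4E007 (P1/RW1/US1/PS0)
  ✓ 0x4EE38  — 4 lookups
#2 VA=0x804C300E4CD (w,kernel):
  lvl0: tbl 0x39, slot 16 ⇒ 0x4F007 (P1/RW1/US1/PS0)
  lvl1: tbl 0x4F, slot 19 ⇒ 0x51007 (P1/RW1/US1/PS0)
  lvl2: tbl 0x51, slot 24 ⇒ 0x54007 (P1/RW1/US1/PS0)
  lvl3: tbl 0x54, slot 14 ⇒ 0x58007 (P1/RW1/US1/PS0)
  ✓ 0x584CD  — 4 lookups
#3 VA=0xF0281208116 (w,user):
  lvl0: tbl 0x39, slot 30 ⇒ 0x5B007 (P1/RW1/US1/PS0)
  lvl1: tbl 0x5B, slot 10 ⇒ 0x5F007 (P1/RW1/US1/PS0)
  lvl2: tbl 0x5F, slot 9 ⇒ 0x61007 (P1/RW1/US1/PS0)
  lvl3: tbl 0x61, slot 8 ⇒ 0x65007 (P1/RW1/US1/PS0)
  ✓ 0x65116  — 4 lookups
#4 VA=0xA0303E10EB5 (w,user):
  lvl0: tbl 0x39, slot 20 ⇒ 0x67007 (P1/RW1/US1/PS0)
  lvl1: tbl 0x67, slot 12 ⇒ 0x6B007 (P1/RW1/US1/PS0)
  lvl2: tbl 0x6B, slot 31 ⇒ 0x6F007 (P1/RW1/US1/PS0)
  lvl3: tbl 0x6F, slot 16 ⇒ 0x70007 (P1/RW1/US1/PS0)
  ✓ 0x70EB5  — 4 lookups
#5 VA=0x404808046C5 (r,kernel):
  lvl0: tbl 0x39, slot 8 ⇒ 0x71007 (P1/RW1/US1/PS0)
  lvl1: tbl 0x71, slot 18 ⇒ 0x72007 (P1/RW1/US1/PS0)
  lvl2: tbl 0x72, slot 4 ⇒ 0x73007 (P1/RW1/US1/PS0)
  lvl3: tbl 0x73, slot 4 ⇒ 0x2A004 (P0/RW0/US1/PS0)
  ✗ PAGE_NOT_PRESENT  [4 reads]
#6 VA=0x48442617642 (w,kernel):
  lvl0: tbl 0x39, slot 9 ⇒ 0x75007 (P1/RW1/US1/PS0)
  lvl1: tbl 0x75, slot 17 ⇒ 0x76007 (P1/RW1/US1/PS0)
  lvl2: tbl 0x76, slot 19 ⇒ 0x7A007 (P1/RW1/US1/PS0)
  lvl3: tbl 0x7A, slot 23 ⇒ 0x7D007 (P1/RW1/US1/PS0)
  ✓ 0x7D642  — 4 lookups

TLB: [["0x804C300E", "0x58"], ["0xF0281208", "0x65"], ["0xA0303E10", "0x70"], ["0x48442617", "0x7D"]]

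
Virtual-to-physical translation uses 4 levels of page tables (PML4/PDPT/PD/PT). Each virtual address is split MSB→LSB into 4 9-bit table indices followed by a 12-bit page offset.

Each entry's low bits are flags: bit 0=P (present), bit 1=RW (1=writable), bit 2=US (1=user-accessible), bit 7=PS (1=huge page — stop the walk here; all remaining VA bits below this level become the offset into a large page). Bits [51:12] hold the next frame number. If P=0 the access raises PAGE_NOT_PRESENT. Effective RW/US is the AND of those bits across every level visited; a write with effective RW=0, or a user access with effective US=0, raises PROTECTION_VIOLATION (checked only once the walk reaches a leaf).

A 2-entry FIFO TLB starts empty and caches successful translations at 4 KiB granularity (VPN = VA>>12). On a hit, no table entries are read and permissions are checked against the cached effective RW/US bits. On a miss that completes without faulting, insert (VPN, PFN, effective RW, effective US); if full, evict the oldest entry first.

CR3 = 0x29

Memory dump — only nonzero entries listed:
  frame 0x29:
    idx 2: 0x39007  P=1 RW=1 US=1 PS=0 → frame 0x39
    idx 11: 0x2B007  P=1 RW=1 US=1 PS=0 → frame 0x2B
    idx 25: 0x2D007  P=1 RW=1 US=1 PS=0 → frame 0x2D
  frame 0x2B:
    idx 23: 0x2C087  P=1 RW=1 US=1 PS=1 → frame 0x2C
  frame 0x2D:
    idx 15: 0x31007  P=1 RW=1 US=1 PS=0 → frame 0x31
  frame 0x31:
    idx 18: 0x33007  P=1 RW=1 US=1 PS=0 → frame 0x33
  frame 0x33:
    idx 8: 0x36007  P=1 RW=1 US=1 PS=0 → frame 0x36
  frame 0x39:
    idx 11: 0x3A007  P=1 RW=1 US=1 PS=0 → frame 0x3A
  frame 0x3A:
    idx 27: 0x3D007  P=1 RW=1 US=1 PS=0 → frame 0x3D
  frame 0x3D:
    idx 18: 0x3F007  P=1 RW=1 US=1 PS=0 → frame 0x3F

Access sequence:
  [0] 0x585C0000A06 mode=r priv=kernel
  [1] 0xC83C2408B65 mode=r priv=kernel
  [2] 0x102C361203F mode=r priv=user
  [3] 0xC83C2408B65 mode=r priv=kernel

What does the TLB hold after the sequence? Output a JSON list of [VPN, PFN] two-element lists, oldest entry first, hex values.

Walk each access:
#0 VA=0x585C0000A06 (r,kernel):
  L0 @0x29[11] → 0x2B007  P=1,RW=1,US=1,PS=0
  L1 @0x2B[23] → 0x2C087  P=1,RW=1,US=1,PS=1
  ✓ 0x2CA06 (huge @L1)  — 2 lookups
#1 VA=0xC83C2408B65 (r,kernel):
  L0 @0x29[25] → 0x2D007  P=1,RW=1,US=1,PS=0
  L1 @0x2D[15] → 0x31007  P=1,RW=1,US=1,PS=0
  L2 @0x31[18] → 0x33007  P=1,RW=1,US=1,PS=0
  L3 @0x33[8] → 0x36007  P=1,RW=1,US=1,PS=0
  ✓ 0x36B65  — 4 lookups
#2 VA=0x102C361203F (r,user):
  L0 @0x29[2] → 0x39007  P=1,RW=1,US=1,PS=0
  L1 @0x39[11] → 0x3A007  P=1,RW=1,US=1,PS=0
  L2 @0x3A[27] → 0x3D007  P=1,RW=1,US=1,PS=0
  L3 @0x3D[18] → 0x3F007  P=1,RW=1,US=1,PS=0
  ✓ 0x3F03F  — 4 lookups
#3 VA=0xC83C2408B65 (r,kernel):
  TLB hit vpn=0xC83C2408 → PA=0x36B65

TLB: [["0xC83C2408", "0x36"], ["0x102C3612", "0x3F"]]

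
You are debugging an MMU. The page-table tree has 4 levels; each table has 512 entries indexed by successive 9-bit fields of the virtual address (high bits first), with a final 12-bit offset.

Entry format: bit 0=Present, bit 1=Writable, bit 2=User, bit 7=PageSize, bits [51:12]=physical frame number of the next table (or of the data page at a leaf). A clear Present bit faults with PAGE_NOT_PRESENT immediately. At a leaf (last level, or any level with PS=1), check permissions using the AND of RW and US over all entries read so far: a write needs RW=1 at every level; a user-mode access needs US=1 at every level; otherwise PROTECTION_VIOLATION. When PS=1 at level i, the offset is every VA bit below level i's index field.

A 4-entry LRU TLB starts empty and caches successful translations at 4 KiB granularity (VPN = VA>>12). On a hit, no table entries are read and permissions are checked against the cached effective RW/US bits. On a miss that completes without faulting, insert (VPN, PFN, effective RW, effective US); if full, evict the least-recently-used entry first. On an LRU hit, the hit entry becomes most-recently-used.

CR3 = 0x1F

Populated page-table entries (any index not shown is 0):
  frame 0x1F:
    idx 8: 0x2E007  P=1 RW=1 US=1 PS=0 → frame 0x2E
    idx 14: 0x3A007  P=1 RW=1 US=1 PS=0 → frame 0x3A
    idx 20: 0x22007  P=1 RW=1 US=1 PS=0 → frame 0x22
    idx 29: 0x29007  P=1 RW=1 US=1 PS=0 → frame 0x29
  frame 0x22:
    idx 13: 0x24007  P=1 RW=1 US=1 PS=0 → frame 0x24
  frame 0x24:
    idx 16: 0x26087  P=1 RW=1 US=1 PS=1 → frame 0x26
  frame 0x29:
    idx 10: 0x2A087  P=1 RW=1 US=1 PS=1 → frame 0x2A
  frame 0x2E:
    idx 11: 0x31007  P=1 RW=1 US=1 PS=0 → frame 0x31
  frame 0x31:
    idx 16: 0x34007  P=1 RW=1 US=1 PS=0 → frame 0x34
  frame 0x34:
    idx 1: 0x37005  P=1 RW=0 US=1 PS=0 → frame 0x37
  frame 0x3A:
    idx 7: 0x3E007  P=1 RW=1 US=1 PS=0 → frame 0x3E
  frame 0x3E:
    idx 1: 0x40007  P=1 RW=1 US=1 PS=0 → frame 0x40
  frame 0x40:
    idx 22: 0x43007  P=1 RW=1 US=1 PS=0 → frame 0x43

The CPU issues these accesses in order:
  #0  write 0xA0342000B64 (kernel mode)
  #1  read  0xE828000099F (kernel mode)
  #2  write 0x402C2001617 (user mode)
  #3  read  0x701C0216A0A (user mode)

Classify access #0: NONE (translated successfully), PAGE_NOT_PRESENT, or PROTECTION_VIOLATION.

Walk each access:
#0 VA=0xA0342000B64 (w,kernel):
  [0] read 0x1F idx=20: raw=0x22007 flags P=1 W=1 U=1 S=0
  [1] read 0x22 idx=13: raw=0x24007 flags P=1 W=1 U=1 S=0
  [2] read 0x24 idx=16: raw=0x26087 flags P=1 W=1 U=1 S=1
  → PA=0x26B64 (huge @L2)  (3 entries read)
#1 VA=0xE828000099F (r,kernel):
  [0] read 0x1F idx=29: raw=0x29007 flags P=1 W=1 U=1 S=0
  [1] read 0x29 idx=10: raw=0x2A087 flags P=1 W=1 U=1 S=1
  → PA=0x2A99F (huge @L1)  (2 entries read)
#2 VA=0x402C2001617 (w,user):
  [0] read 0x1F idx=8: raw=0x2E007 flags P=1 W=1 U=1 S=0
  [1] read 0x2E idx=11: raw=0x31007 flags P=1 W=1 U=1 S=0
  [2] read 0x31 idx=16: raw=0x34007 flags P=1 W=1 U=1 S=0
  [3] read 0x34 idx=1: raw=0x37005 flags P=1 W=0 U=1 S=0
  ✗ PROTECTION_VIOLATION  [4 reads]
#3 VA=0x701C0216A0A (r,user):
  [0] read 0x1F idx=14: raw=0x3A007 flags P=1 W=1 U=1 S=0
  [1] read 0x3A idx=7: raw=0x3E007 flags P=1 W=1 U=1 S=0
  [2] read 0x3E idx=1: raw=0x40007 flags P=1 W=1 U=1 S=0
  [3] read 0x40 idx=22: raw=0x43007 flags P=1 W=1 U=1 S=0
  → PA=0x43A0A  (4 entries read)

Access #0 fault: NONE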